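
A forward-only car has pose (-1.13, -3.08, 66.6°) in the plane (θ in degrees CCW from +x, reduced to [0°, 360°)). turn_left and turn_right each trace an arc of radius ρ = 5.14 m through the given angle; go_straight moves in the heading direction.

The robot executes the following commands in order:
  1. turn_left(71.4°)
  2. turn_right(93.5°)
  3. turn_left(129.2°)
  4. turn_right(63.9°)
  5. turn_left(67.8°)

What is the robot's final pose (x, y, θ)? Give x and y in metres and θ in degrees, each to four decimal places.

set_pose: (x, y, θ) = (-1.1300, -3.0800, 66.6000°), ρ = 5.14
turn_left(71.4°): centre at ρ to the left, rotate +71.4° → (-2.4079, 2.7811, 138.0000°)
turn_right(93.5°): centre at ρ to the right, rotate −93.5° → (-2.5713, 10.2670, 44.5000°)
turn_left(129.2°): centre at ρ to the left, rotate +129.2° → (-5.6099, 19.0420, 173.7000°)
turn_right(63.9°): centre at ρ to the right, rotate −63.9° → (-9.8820, 22.4099, 109.8000°)
turn_left(67.8°): centre at ρ to the left, rotate +67.8° → (-14.5029, 25.8043, 177.6000°)

(-14.5029, 25.8043, 177.6000°)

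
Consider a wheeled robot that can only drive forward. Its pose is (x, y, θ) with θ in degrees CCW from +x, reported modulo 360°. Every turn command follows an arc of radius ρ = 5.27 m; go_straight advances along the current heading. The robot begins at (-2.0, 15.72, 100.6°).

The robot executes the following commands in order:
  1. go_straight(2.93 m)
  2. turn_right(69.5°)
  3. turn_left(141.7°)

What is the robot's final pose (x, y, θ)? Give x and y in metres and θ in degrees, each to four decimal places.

set_pose: (x, y, θ) = (-2.0000, 15.7200, 100.6000°), ρ = 5.27
go_straight(2.93): x += 2.93·cos θ, y += 2.93·sin θ → (-2.5390, 18.6000, 100.6000°)
turn_right(69.5°): centre at ρ to the right, rotate −69.5° → (-0.0810, 24.0820, 31.1000°)
turn_left(141.7°): centre at ρ to the left, rotate +141.7° → (-2.1427, 33.8229, 172.8000°)

(-2.1427, 33.8229, 172.8000°)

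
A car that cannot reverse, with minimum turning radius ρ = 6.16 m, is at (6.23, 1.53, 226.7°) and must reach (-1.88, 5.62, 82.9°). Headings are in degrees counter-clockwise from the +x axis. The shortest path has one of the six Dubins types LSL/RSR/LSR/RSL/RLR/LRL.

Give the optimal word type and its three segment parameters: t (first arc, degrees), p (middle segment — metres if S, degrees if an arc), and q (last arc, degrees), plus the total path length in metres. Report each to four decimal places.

Let ψ = atan2(Δy, Δx) = atan2(4.09, -8.11) = 153.2375° be the start→goal bearing.
Normalize: d = |goal − start| / ρ = 9.082962/6.16 = 1.474507, α = (θ_start − ψ) mod 360° = 73.4625° = 1.282163 rad, β = (θ_goal − ψ) mod 360° = 289.6625° = 5.055565 rad.
Common terms: sin α = 0.958634, cos α = 0.284642, sin β = -0.941691, cos β = 0.336479, cos(α−β) = -0.806960, d² = 2.174170. Work in radians in the unit-radius frame; every candidate has L = ρ·(t + p + q).
LSL: p² = 2 + d² − 2cos(α−β) + 2d(sin α − sin β) = 11.392174; p = √p² = 3.375230; φ = atan2(cos β − cos α, d + sin α − sin β) = 0.015359 rad; t = (φ − α) mod 2π = 5.016381 rad, q = (β − φ) mod 2π = 5.040206 rad → L = 6.16·(5.016381 + 3.375230 + 5.040206) = 6.16·13.431817 = 82.739991 m
RSR: p² = 2 + d² − 2cos(α−β) + 2d(sin β − sin α) = 0.184008; p = √p² = 0.428961; φ = atan2(cos α − cos β, d − sin α + sin β) = -3.020454 rad; t = (α − φ) mod 2π = 4.302617 rad, q = (φ − β) mod 2π = 4.490352 rad → L = 6.16·(4.302617 + 0.428961 + 4.490352) = 6.16·9.221930 = 56.807090 m
LSR: p² = d² − 2 + 2cos(α−β) + 2d(sin α + sin β) = -1.389785 < 0 → infeasible
RSL: p² = d² − 2 + 2cos(α−β) − 2d(sin α + sin β) = -1.489715 < 0 → infeasible
RLR: c = (6 − d² + 2cos(α−β) + 2d(sin α − sin β))/8 = 0.976999; p = 2π − arccos c = 6.068291 rad; φ = atan2(cos α − cos β, d − sin α + sin β) = -3.020454 rad; t = (α − φ + p/2) mod 2π = 1.053577 rad, q = (α − β − t + p) mod 2π = 1.241313 rad → L = 6.16·(1.053577 + 6.068291 + 1.241313) = 6.16·8.363181 = 51.517195 m
LRL: c = (6 − d² + 2cos(α−β) − 2d(sin α − sin β))/8 = -0.424022; p = 2π − arccos c = 4.274508 rad; φ = atan2(cos β − cos α, d + sin α − sin β) = 0.015359 rad; t = (φ − α + p/2) mod 2π = 0.870449 rad, q = (β − α − t + p) mod 2π = 0.894275 rad → L = 6.16·(0.870449 + 4.274508 + 0.894275) = 6.16·6.039232 = 37.201666 m
Shortest: LRL with L = 37.201666 m ≈ 37.2017 m
Convert LRL to answer units (arcs ×180/π): t = 0.870449·180/π = 49.8731°, p = 4.274508·180/π = 244.9112°, q = 0.894275·180/π = 51.2382°, L = 37.2017 m.

LRL: t = 49.8731°, p = 244.9112°, q = 51.2382°, L = 37.2017 m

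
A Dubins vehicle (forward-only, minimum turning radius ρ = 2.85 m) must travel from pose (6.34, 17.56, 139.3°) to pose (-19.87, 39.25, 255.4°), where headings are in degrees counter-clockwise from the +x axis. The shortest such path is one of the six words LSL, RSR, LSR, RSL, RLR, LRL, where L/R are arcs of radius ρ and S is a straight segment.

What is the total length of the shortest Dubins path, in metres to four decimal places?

37.4209 m

Let ψ = atan2(Δy, Δx) = atan2(21.69, -26.21) = 140.3907° be the start→goal bearing.
Normalize: d = |goal − start| / ρ = 34.020879/2.85 = 11.937150, α = (θ_start − ψ) mod 360° = 358.9093° = 6.264150 rad, β = (θ_goal − ψ) mod 360° = 115.0093° = 2.007292 rad.
Common terms: sin α = -0.019034, cos α = 0.999819, sin β = 0.906239, cos β = -0.422766, cos(α−β) = -0.439939, d² = 142.495562. Work in radians in the unit-radius frame; every candidate has L = ρ·(t + p + q).
LSL: p² = 2 + d² − 2cos(α−β) + 2d(sin α − sin β) = 123.285189; p = √p² = 11.103386; φ = atan2(cos β − cos α, d + sin α − sin β) = -0.128475 rad; t = (φ − α) mod 2π = 6.173746 rad, q = (β − φ) mod 2π = 2.135767 rad → L = 2.85·(6.173746 + 11.103386 + 2.135767) = 2.85·19.412899 = 55.326762 m
RSR: p² = 2 + d² − 2cos(α−β) + 2d(sin β − sin α) = 167.465691; p = √p² = 12.940854; φ = atan2(cos α − cos β, d − sin α + sin β) = 0.110152 rad; t = (α − φ) mod 2π = 6.153997 rad, q = (φ − β) mod 2π = 4.386046 rad → L = 2.85·(6.153997 + 12.940854 + 4.386046) = 2.85·23.480897 = 66.920556 m
LSR: p² = d² − 2 + 2cos(α−β) + 2d(sin α + sin β) = 160.797070; p = √p² = 12.680578; φ = atan2(−cos α − cos β, d + sin α + sin β) − atan2(−2, p) = 0.111467 rad; t = (φ − α) mod 2π = 0.130502 rad, q = (φ − β) mod 2π = 4.387360 rad → L = 2.85·(0.130502 + 12.680578 + 4.387360) = 2.85·17.198441 = 49.015556 m
RSL: p² = d² − 2 + 2cos(α−β) − 2d(sin α + sin β) = 118.434296; p = √p² = 10.882752; φ = atan2(cos α + cos β, d − sin α − sin β) − atan2(2, p) = -0.129574 rad; t = (α − φ) mod 2π = 0.110539 rad, q = (β − φ) mod 2π = 2.136866 rad → L = 2.85·(0.110539 + 10.882752 + 2.136866) = 2.85·13.130157 = 37.420947 m
RLR: c = (6 − d² + 2cos(α−β) + 2d(sin α − sin β))/8 = -19.933211, |c| > 1 → infeasible
LRL: c = (6 − d² + 2cos(α−β) − 2d(sin α − sin β))/8 = -14.410649, |c| > 1 → infeasible
Shortest: RSL with L = 37.420947 m ≈ 37.4209 m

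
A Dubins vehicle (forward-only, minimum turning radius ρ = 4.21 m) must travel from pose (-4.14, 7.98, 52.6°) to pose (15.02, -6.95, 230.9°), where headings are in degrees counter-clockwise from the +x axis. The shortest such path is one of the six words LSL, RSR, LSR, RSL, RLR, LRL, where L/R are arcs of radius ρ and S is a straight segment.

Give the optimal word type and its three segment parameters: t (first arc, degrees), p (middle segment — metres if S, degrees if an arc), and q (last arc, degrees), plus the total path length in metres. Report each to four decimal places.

RSR: t = 90.3552°, p = 15.8713 m, q = 91.3448°, L = 29.2223 m

Let ψ = atan2(Δy, Δx) = atan2(-14.93, 19.16) = -37.9267° be the start→goal bearing.
Normalize: d = |goal − start| / ρ = 24.290132/4.21 = 5.769627, α = (θ_start − ψ) mod 360° = 90.5267° = 1.579989 rad, β = (θ_goal − ψ) mod 360° = 268.8267° = 4.691911 rad.
Common terms: sin α = 0.999958, cos α = -0.009193, sin β = -0.999790, cos β = -0.020476, cos(α−β) = -0.999560, d² = 33.288601. Work in radians in the unit-radius frame; every candidate has L = ρ·(t + p + q).
LSL: p² = 2 + d² − 2cos(α−β) + 2d(sin α − sin β) = 60.363324; p = √p² = 7.769384; φ = atan2(cos β − cos α, d + sin α − sin β) = -0.001452 rad; t = (φ − α) mod 2π = 4.701744 rad, q = (β − φ) mod 2π = 4.693363 rad → L = 4.21·(4.701744 + 7.769384 + 4.693363) = 4.21·17.164491 = 72.262508 m
RSR: p² = 2 + d² − 2cos(α−β) + 2d(sin β − sin α) = 14.212118; p = √p² = 3.769896; φ = atan2(cos α − cos β, d − sin α + sin β) = 0.002993 rad; t = (α − φ) mod 2π = 1.576996 rad, q = (φ − β) mod 2π = 1.594267 rad → L = 4.21·(1.576996 + 3.769896 + 1.594267) = 4.21·6.941160 = 29.222282 m
LSR: p² = d² − 2 + 2cos(α−β) + 2d(sin α + sin β) = 29.291413; p = √p² = 5.412154; φ = atan2(−cos α − cos β, d + sin α + sin β) − atan2(−2, p) = 0.359116 rad; t = (φ − α) mod 2π = 5.062312 rad, q = (φ − β) mod 2π = 1.950390 rad → L = 4.21·(5.062312 + 5.412154 + 1.950390) = 4.21·12.424857 = 52.308648 m
RSL: p² = d² − 2 + 2cos(α−β) − 2d(sin α + sin β) = 29.287550; p = √p² = 5.411797; φ = atan2(cos α + cos β, d − sin α − sin β) − atan2(2, p) = -0.359138 rad; t = (α − φ) mod 2π = 1.939127 rad, q = (β − φ) mod 2π = 5.051049 rad → L = 4.21·(1.939127 + 5.411797 + 5.051049) = 4.21·12.401973 = 52.212307 m
RLR: c = (6 − d² + 2cos(α−β) + 2d(sin α − sin β))/8 = -0.776515; p = 2π − arccos c = 3.823273 rad; φ = atan2(cos α − cos β, d − sin α + sin β) = 0.002993 rad; t = (α − φ + p/2) mod 2π = 3.488633 rad, q = (α − β − t + p) mod 2π = 3.505904 rad → L = 4.21·(3.488633 + 3.823273 + 3.505904) = 4.21·10.817810 = 45.542981 m
LRL: c = (6 − d² + 2cos(α−β) − 2d(sin α − sin β))/8 = -6.545416, |c| > 1 → infeasible
Shortest: RSR with L = 29.222282 m ≈ 29.2223 m
Convert RSR to answer units (arcs ×180/π): t = 1.576996·180/π = 90.3552°, p = ρ·p = 4.21·3.769896 = 15.8713 m, q = 1.594267·180/π = 91.3448°, L = 29.2223 m.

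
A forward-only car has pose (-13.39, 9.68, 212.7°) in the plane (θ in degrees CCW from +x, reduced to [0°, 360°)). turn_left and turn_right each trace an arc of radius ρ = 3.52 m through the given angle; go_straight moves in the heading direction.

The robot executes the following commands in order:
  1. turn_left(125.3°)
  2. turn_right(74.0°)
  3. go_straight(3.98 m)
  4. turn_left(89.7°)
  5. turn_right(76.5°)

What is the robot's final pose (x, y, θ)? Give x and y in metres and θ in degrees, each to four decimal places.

(-4.8205, -11.0599, 277.2000°)

set_pose: (x, y, θ) = (-13.3900, 9.6800, 212.7000°), ρ = 3.52
turn_left(125.3°): centre at ρ to the left, rotate +125.3° → (-12.8070, 3.4542, 338.0000°)
turn_right(74.0°): centre at ρ to the right, rotate −74.0° → (-10.6249, -0.1774, 264.0000°)
go_straight(3.98): x += 3.98·cos θ, y += 3.98·sin θ → (-11.0409, -4.1356, 264.0000°)
turn_left(89.7°): centre at ρ to the left, rotate +89.7° → (-7.9264, -8.0023, 353.7000°)
turn_right(76.5°): centre at ρ to the right, rotate −76.5° → (-4.8205, -11.0599, 277.2000°)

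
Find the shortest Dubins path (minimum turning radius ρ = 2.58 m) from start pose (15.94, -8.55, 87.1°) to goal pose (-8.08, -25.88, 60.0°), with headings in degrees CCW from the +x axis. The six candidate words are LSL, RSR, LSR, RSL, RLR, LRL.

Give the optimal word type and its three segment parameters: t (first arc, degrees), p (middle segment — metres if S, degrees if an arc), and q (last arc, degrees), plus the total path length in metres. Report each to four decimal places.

Let ψ = atan2(Δy, Δx) = atan2(-17.33, -24.02) = -144.1902° be the start→goal bearing.
Normalize: d = |goal − start| / ρ = 29.619070/2.58 = 11.480260, α = (θ_start − ψ) mod 360° = 231.2902° = 4.036776 rad, β = (θ_goal − ψ) mod 360° = 204.1902° = 3.563792 rad.
Common terms: sin α = -0.780324, cos α = -0.625376, sin β = -0.409767, cos β = -0.912190, cos(α−β) = 0.890213, d² = 131.796361. Work in radians in the unit-radius frame; every candidate has L = ρ·(t + p + q).
LSL: p² = 2 + d² − 2cos(α−β) + 2d(sin α − sin β) = 123.507771; p = √p² = 11.113405; φ = atan2(cos β − cos α, d + sin α − sin β) = -0.025811 rad; t = (φ − α) mod 2π = 2.220599 rad, q = (β − φ) mod 2π = 3.589603 rad → L = 2.58·(2.220599 + 11.113405 + 3.589603) = 2.58·16.923606 = 43.662904 m
RSR: p² = 2 + d² − 2cos(α−β) + 2d(sin β − sin α) = 140.524101; p = √p² = 11.854286; φ = atan2(cos α − cos β, d − sin α + sin β) = 0.024197 rad; t = (α − φ) mod 2π = 4.012579 rad, q = (φ − β) mod 2π = 2.743591 rad → L = 2.58·(4.012579 + 11.854286 + 2.743591) = 2.58·18.610456 = 48.014976 m
LSR: p² = d² − 2 + 2cos(α−β) + 2d(sin α + sin β) = 104.251676; p = √p² = 10.210371; φ = atan2(−cos α − cos β, d + sin α + sin β) − atan2(−2, p) = 0.341754 rad; t = (φ − α) mod 2π = 2.588163 rad, q = (φ − β) mod 2π = 3.061147 rad → L = 2.58·(2.588163 + 10.210371 + 3.061147) = 2.58·15.859681 = 40.917978 m
RSL: p² = d² − 2 + 2cos(α−β) − 2d(sin α + sin β) = 158.901898; p = √p² = 12.605630; φ = atan2(cos α + cos β, d − sin α − sin β) − atan2(2, p) = -0.278109 rad; t = (α − φ) mod 2π = 4.314885 rad, q = (β − φ) mod 2π = 3.841900 rad → L = 2.58·(4.314885 + 12.605630 + 3.841900) = 2.58·20.762415 = 53.567030 m
RLR: c = (6 − d² + 2cos(α−β) + 2d(sin α − sin β))/8 = -16.565513, |c| > 1 → infeasible
LRL: c = (6 − d² + 2cos(α−β) − 2d(sin α − sin β))/8 = -14.438471, |c| > 1 → infeasible
Shortest: LSR with L = 40.917978 m ≈ 40.9180 m
Convert LSR to answer units (arcs ×180/π): t = 2.588163·180/π = 148.2908°, p = ρ·p = 2.58·10.210371 = 26.3428 m, q = 3.061147·180/π = 175.3908°, L = 40.9180 m.

LSR: t = 148.2908°, p = 26.3428 m, q = 175.3908°, L = 40.9180 m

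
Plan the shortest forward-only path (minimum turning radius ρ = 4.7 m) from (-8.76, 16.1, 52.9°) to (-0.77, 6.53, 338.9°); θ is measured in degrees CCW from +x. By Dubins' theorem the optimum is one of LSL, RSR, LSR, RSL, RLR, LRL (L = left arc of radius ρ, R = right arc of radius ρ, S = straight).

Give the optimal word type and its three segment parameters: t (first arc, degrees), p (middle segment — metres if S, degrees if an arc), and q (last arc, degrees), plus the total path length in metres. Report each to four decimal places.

Let ψ = atan2(Δy, Δx) = atan2(-9.57, 7.99) = -50.1415° be the start→goal bearing.
Normalize: d = |goal − start| / ρ = 12.466956/4.7 = 2.652544, α = (θ_start − ψ) mod 360° = 103.0415° = 1.798413 rad, β = (θ_goal − ψ) mod 360° = 29.0415° = 0.506869 rad.
Common terms: sin α = 0.974207, cos α = -0.225656, sin β = 0.485443, cos β = 0.874269, cos(α−β) = 0.275637, d² = 7.035989. Work in radians in the unit-radius frame; every candidate has L = ρ·(t + p + q).
LSL: p² = 2 + d² − 2cos(α−β) + 2d(sin α − sin β) = 11.077653; p = √p² = 3.328311; φ = atan2(cos β − cos α, d + sin α − sin β) = 0.336807 rad; t = (φ − α) mod 2π = 4.821580 rad, q = (β − φ) mod 2π = 0.170062 rad → L = 4.7·(4.821580 + 3.328311 + 0.170062) = 4.7·8.319952 = 39.103777 m
RSR: p² = 2 + d² − 2cos(α−β) + 2d(sin β − sin α) = 5.891776; p = √p² = 2.427298; φ = atan2(cos α − cos β, d − sin α + sin β) = -0.470293 rad; t = (α − φ) mod 2π = 2.268706 rad, q = (φ − β) mod 2π = 5.306023 rad → L = 4.7·(2.268706 + 2.427298 + 5.306023) = 4.7·10.002027 = 47.009527 m
LSR: p² = d² − 2 + 2cos(α−β) + 2d(sin α + sin β) = 13.330833; p = √p² = 3.651141; φ = atan2(−cos α − cos β, d + sin α + sin β) − atan2(−2, p) = 0.344692 rad; t = (φ − α) mod 2π = 4.829465 rad, q = (φ − β) mod 2π = 6.121008 rad → L = 4.7·(4.829465 + 3.651141 + 6.121008) = 4.7·14.601614 = 68.627587 m
RSL: p² = d² − 2 + 2cos(α−β) − 2d(sin α + sin β) = -2.156305 < 0 → infeasible
RLR: c = (6 − d² + 2cos(α−β) + 2d(sin α − sin β))/8 = 0.263528; p = 2π − arccos c = 4.979067 rad; φ = atan2(cos α − cos β, d − sin α + sin β) = -0.470293 rad; t = (α − φ + p/2) mod 2π = 4.758240 rad, q = (α − β − t + p) mod 2π = 1.512371 rad → L = 4.7·(4.758240 + 4.979067 + 1.512371) = 4.7·11.249677 = 52.873482 m
LRL: c = (6 − d² + 2cos(α−β) − 2d(sin α − sin β))/8 = -0.384707; p = 2π − arccos c = 4.317499 rad; φ = atan2(cos β − cos α, d + sin α − sin β) = 0.336807 rad; t = (φ − α + p/2) mod 2π = 0.697144 rad, q = (β − α − t + p) mod 2π = 2.328812 rad → L = 4.7·(0.697144 + 4.317499 + 2.328812) = 4.7·7.343454 = 34.514236 m
Shortest: LRL with L = 34.514236 m ≈ 34.5142 m
Convert LRL to answer units (arcs ×180/π): t = 0.697144·180/π = 39.9434°, p = 4.317499·180/π = 247.3745°, q = 2.328812·180/π = 133.4311°, L = 34.5142 m.

LRL: t = 39.9434°, p = 247.3745°, q = 133.4311°, L = 34.5142 m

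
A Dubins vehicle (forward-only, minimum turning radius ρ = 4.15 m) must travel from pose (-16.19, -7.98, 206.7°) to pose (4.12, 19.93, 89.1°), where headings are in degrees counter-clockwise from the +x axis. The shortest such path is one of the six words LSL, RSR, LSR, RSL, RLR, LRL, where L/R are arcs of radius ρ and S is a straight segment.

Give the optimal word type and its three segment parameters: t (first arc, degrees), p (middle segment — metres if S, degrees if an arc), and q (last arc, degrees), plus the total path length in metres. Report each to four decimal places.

RSL: t = 169.2398°, p = 29.0678 m, q = 51.6398°, L = 45.0664 m

Let ψ = atan2(Δy, Δx) = atan2(27.91, 20.31) = 53.9568° be the start→goal bearing.
Normalize: d = |goal − start| / ρ = 34.517593/4.15 = 8.317492, α = (θ_start − ψ) mod 360° = 152.7432° = 2.665872 rad, β = (θ_goal − ψ) mod 360° = 35.1432° = 0.613365 rad.
Common terms: sin α = 0.457979, cos α = -0.888963, sin β = 0.575623, cos β = 0.817716, cos(α−β) = -0.463296, d² = 69.180676. Work in radians in the unit-radius frame; every candidate has L = ρ·(t + p + q).
LSL: p² = 2 + d² − 2cos(α−β) + 2d(sin α − sin β) = 70.150268; p = √p² = 8.375576; φ = atan2(cos β − cos α, d + sin α − sin β) = 0.205206 rad; t = (φ − α) mod 2π = 3.822519 rad, q = (β − φ) mod 2π = 0.408160 rad → L = 4.15·(3.822519 + 8.375576 + 0.408160) = 4.15·12.606254 = 52.315953 m
RSR: p² = 2 + d² − 2cos(α−β) + 2d(sin β − sin α) = 74.064269; p = √p² = 8.606060; φ = atan2(cos α − cos β, d − sin α + sin β) = -0.199635 rad; t = (α − φ) mod 2π = 2.865507 rad, q = (φ − β) mod 2π = 5.470185 rad → L = 4.15·(2.865507 + 8.606060 + 5.470185) = 4.15·16.941753 = 70.308273 m
LSR: p² = d² − 2 + 2cos(α−β) + 2d(sin α + sin β) = 83.448026; p = √p² = 9.134989; φ = atan2(−cos α − cos β, d + sin α + sin β) − atan2(−2, p) = 0.223157 rad; t = (φ − α) mod 2π = 3.840469 rad, q = (φ − β) mod 2π = 5.892977 rad → L = 4.15·(3.840469 + 9.134989 + 5.892977) = 4.15·18.868435 = 78.304006 m
RSL: p² = d² − 2 + 2cos(α−β) − 2d(sin α + sin β) = 49.060142; p = √p² = 7.004295; φ = atan2(cos α + cos β, d − sin α − sin β) − atan2(2, p) = -0.287919 rad; t = (α − φ) mod 2π = 2.953791 rad, q = (β − φ) mod 2π = 0.901284 rad → L = 4.15·(2.953791 + 7.004295 + 0.901284) = 4.15·10.859370 = 45.066386 m
RLR: c = (6 − d² + 2cos(α−β) + 2d(sin α − sin β))/8 = -8.258034, |c| > 1 → infeasible
LRL: c = (6 − d² + 2cos(α−β) − 2d(sin α − sin β))/8 = -7.768783, |c| > 1 → infeasible
Shortest: RSL with L = 45.066386 m ≈ 45.0664 m
Convert RSL to answer units (arcs ×180/π): t = 2.953791·180/π = 169.2398°, p = ρ·p = 4.15·7.004295 = 29.0678 m, q = 0.901284·180/π = 51.6398°, L = 45.0664 m.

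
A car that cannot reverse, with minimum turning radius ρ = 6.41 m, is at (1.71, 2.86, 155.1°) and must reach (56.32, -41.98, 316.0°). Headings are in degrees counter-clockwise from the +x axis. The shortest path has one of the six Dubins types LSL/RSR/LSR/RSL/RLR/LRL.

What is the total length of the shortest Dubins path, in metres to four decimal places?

Let ψ = atan2(Δy, Δx) = atan2(-44.84, 54.61) = -39.3892° be the start→goal bearing.
Normalize: d = |goal − start| / ρ = 70.660298/6.41 = 11.023447, α = (θ_start − ψ) mod 360° = 194.4892° = 3.394478 rad, β = (θ_goal − ψ) mod 360° = 355.3892° = 6.202713 rad.
Common terms: sin α = -0.250198, cos α = -0.968195, sin β = -0.080386, cos β = 0.996764, cos(α−β) = -0.944949, d² = 121.516393. Work in radians in the unit-radius frame; every candidate has L = ρ·(t + p + q).
LSL: p² = 2 + d² − 2cos(α−β) + 2d(sin α − sin β) = 121.662456; p = √p² = 11.030071; φ = atan2(cos β − cos α, d + sin α − sin β) = 0.179102 rad; t = (φ − α) mod 2π = 3.067809 rad, q = (β − φ) mod 2π = 6.023611 rad → L = 6.41·(3.067809 + 11.030071 + 6.023611) = 6.41·20.121491 = 128.978755 m
RSR: p² = 2 + d² − 2cos(α−β) + 2d(sin β − sin α) = 129.150126; p = √p² = 11.364424; φ = atan2(cos α − cos β, d − sin α + sin β) = -0.173778 rad; t = (α − φ) mod 2π = 3.568255 rad, q = (φ − β) mod 2π = 6.189880 rad → L = 6.41·(3.568255 + 11.364424 + 6.189880) = 6.41·21.122560 = 135.395607 m
LSR: p² = d² − 2 + 2cos(α−β) + 2d(sin α + sin β) = 110.338138; p = √p² = 10.504196; φ = atan2(−cos α − cos β, d + sin α + sin β) − atan2(−2, p) = 0.185476 rad; t = (φ − α) mod 2π = 3.074184 rad, q = (φ − β) mod 2π = 0.265949 rad → L = 6.41·(3.074184 + 10.504196 + 0.265949) = 6.41·13.844329 = 88.742150 m
RSL: p² = d² − 2 + 2cos(α−β) − 2d(sin α + sin β) = 124.914852; p = √p² = 11.176531; φ = atan2(cos α + cos β, d − sin α − sin β) − atan2(2, p) = -0.174556 rad; t = (α − φ) mod 2π = 3.569034 rad, q = (β − φ) mod 2π = 0.094083 rad → L = 6.41·(3.569034 + 11.176531 + 0.094083) = 6.41·14.839648 = 95.122145 m
RLR: c = (6 − d² + 2cos(α−β) + 2d(sin α − sin β))/8 = -15.143766, |c| > 1 → infeasible
LRL: c = (6 − d² + 2cos(α−β) − 2d(sin α − sin β))/8 = -14.207807, |c| > 1 → infeasible
Shortest: LSR with L = 88.742150 m ≈ 88.7421 m

88.7421 m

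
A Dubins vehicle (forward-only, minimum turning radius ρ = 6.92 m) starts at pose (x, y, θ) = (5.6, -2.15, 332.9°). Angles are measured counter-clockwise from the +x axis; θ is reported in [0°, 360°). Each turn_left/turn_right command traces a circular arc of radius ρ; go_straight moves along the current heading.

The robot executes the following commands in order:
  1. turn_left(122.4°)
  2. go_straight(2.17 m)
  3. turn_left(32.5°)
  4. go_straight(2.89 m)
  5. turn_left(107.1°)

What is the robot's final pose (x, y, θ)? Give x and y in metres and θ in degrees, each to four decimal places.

(1.1190, 12.4336, 234.9000°)

set_pose: (x, y, θ) = (5.6000, -2.1500, 332.9000°), ρ = 6.92
turn_left(122.4°): centre at ρ to the left, rotate +122.4° → (15.6428, 4.6495, 455.3000° ≡ 95.3000°)
go_straight(2.17): x += 2.17·cos θ, y += 2.17·sin θ → (15.4423, 6.8102, 95.3000°)
turn_left(32.5°): centre at ρ to the left, rotate +32.5° → (14.0198, 10.4123, 127.8000°)
go_straight(2.89): x += 2.89·cos θ, y += 2.89·sin θ → (12.2485, 12.6959, 127.8000°)
turn_left(107.1°): centre at ρ to the left, rotate +107.1° → (1.1190, 12.4336, 234.9000°)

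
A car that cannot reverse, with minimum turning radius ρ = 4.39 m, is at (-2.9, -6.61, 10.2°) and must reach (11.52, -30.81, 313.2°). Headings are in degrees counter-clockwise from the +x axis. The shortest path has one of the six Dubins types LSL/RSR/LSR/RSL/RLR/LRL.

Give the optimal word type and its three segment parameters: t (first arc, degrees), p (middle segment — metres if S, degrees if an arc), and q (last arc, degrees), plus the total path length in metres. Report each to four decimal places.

Let ψ = atan2(Δy, Δx) = atan2(-24.20, 14.42) = -59.2106° be the start→goal bearing.
Normalize: d = |goal − start| / ρ = 28.170488/4.39 = 6.416968, α = (θ_start − ψ) mod 360° = 69.4106° = 1.211444 rad, β = (θ_goal − ψ) mod 360° = 12.4106° = 0.216607 rad.
Common terms: sin α = 0.936125, cos α = 0.351668, sin β = 0.214917, cos β = 0.976632, cos(α−β) = 0.544639, d² = 41.177474. Work in radians in the unit-radius frame; every candidate has L = ρ·(t + p + q).
LSL: p² = 2 + d² − 2cos(α−β) + 2d(sin α − sin β) = 51.344134; p = √p² = 7.165482; φ = atan2(cos β − cos α, d + sin α − sin β) = 0.087330 rad; t = (φ − α) mod 2π = 5.159071 rad, q = (β − φ) mod 2π = 0.129277 rad → L = 4.39·(5.159071 + 7.165482 + 0.129277) = 4.39·12.453830 = 54.672313 m
RSR: p² = 2 + d² − 2cos(α−β) + 2d(sin β − sin α) = 32.832258; p = √p² = 5.729944; φ = atan2(cos α − cos β, d − sin α + sin β) = -0.109287 rad; t = (α − φ) mod 2π = 1.320732 rad, q = (φ − β) mod 2π = 5.957291 rad → L = 4.39·(1.320732 + 5.729944 + 5.957291) = 4.39·13.007967 = 57.104975 m
LSR: p² = d² − 2 + 2cos(α−β) + 2d(sin α + sin β) = 55.039148; p = √p² = 7.418837; φ = atan2(−cos α − cos β, d + sin α + sin β) − atan2(−2, p) = 0.089579 rad; t = (φ − α) mod 2π = 5.161320 rad, q = (φ − β) mod 2π = 6.156157 rad → L = 4.39·(5.161320 + 7.418837 + 6.156157) = 4.39·18.736314 = 82.252419 m
RSL: p² = d² − 2 + 2cos(α−β) − 2d(sin α + sin β) = 25.494357; p = √p² = 5.049194; φ = atan2(cos α + cos β, d − sin α − sin β) − atan2(2, p) = -0.130052 rad; t = (α − φ) mod 2π = 1.341497 rad, q = (β − φ) mod 2π = 0.346659 rad → L = 4.39·(1.341497 + 5.049194 + 0.346659) = 4.39·6.737349 = 29.576964 m
RLR: c = (6 − d² + 2cos(α−β) + 2d(sin α − sin β))/8 = -3.104032, |c| > 1 → infeasible
LRL: c = (6 − d² + 2cos(α−β) − 2d(sin α − sin β))/8 = -5.418017, |c| > 1 → infeasible
Shortest: RSL with L = 29.576964 m ≈ 29.5770 m
Convert RSL to answer units (arcs ×180/π): t = 1.341497·180/π = 76.8621°, p = ρ·p = 4.39·5.049194 = 22.1660 m, q = 0.346659·180/π = 19.8621°, L = 29.5770 m.

RSL: t = 76.8621°, p = 22.1660 m, q = 19.8621°, L = 29.5770 m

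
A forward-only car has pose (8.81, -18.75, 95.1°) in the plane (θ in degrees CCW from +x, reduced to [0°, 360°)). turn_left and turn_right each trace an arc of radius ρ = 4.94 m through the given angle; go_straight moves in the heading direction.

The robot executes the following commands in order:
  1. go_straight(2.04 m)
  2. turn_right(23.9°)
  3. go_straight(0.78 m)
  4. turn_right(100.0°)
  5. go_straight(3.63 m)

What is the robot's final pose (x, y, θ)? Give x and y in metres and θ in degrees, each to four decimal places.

set_pose: (x, y, θ) = (8.8100, -18.7500, 95.1000°), ρ = 4.94
go_straight(2.04): x += 2.04·cos θ, y += 2.04·sin θ → (8.6287, -16.7181, 95.1000°)
turn_right(23.9°): centre at ρ to the right, rotate −23.9° → (8.8727, -14.6869, 71.2000°)
go_straight(0.78): x += 0.78·cos θ, y += 0.78·sin θ → (9.1240, -13.9486, 71.2000°)
turn_right(100.0°): centre at ρ to the right, rotate −100.0° → (16.1803, -11.2116, -28.8000° ≡ 331.2000°)
go_straight(3.63): x += 3.63·cos θ, y += 3.63·sin θ → (19.3613, -12.9604, 331.2000°)

(19.3613, -12.9604, 331.2000°)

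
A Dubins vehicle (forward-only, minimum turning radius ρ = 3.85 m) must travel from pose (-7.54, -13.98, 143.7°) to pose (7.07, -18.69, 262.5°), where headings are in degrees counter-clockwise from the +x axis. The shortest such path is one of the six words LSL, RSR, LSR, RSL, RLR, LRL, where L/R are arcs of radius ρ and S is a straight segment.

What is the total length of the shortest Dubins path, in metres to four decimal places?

Let ψ = atan2(Δy, Δx) = atan2(-4.71, 14.61) = -17.8684° be the start→goal bearing.
Normalize: d = |goal − start| / ρ = 15.350446/3.85 = 3.987129, α = (θ_start − ψ) mod 360° = 161.5684° = 2.819900 rad, β = (θ_goal − ψ) mod 360° = 280.3684° = 4.893351 rad.
Common terms: sin α = 0.316173, cos α = -0.948702, sin β = -0.983671, cos β = 0.179976, cos(α−β) = -0.481754, d² = 15.897197. Work in radians in the unit-radius frame; every candidate has L = ρ·(t + p + q).
LSL: p² = 2 + d² − 2cos(α−β) + 2d(sin α − sin β) = 29.225992; p = √p² = 5.406107; φ = atan2(cos β − cos α, d + sin α − sin β) = 0.210326 rad; t = (φ − α) mod 2π = 3.673611 rad, q = (β − φ) mod 2π = 4.683026 rad → L = 3.85·(3.673611 + 5.406107 + 4.683026) = 3.85·13.762743 = 52.986562 m
RSR: p² = 2 + d² − 2cos(α−β) + 2d(sin β − sin α) = 8.495417; p = √p² = 2.914690; φ = atan2(cos α − cos β, d − sin α + sin β) = -0.397634 rad; t = (α − φ) mod 2π = 3.217534 rad, q = (φ − β) mod 2π = 0.992200 rad → L = 3.85·(3.217534 + 2.914690 + 0.992200) = 3.85·7.124424 = 27.429032 m
LSR: p² = d² − 2 + 2cos(α−β) + 2d(sin α + sin β) = 7.610886; p = √p² = 2.758783; φ = atan2(−cos α − cos β, d + sin α + sin β) − atan2(−2, p) = 0.854839 rad; t = (φ − α) mod 2π = 4.318124 rad, q = (φ − β) mod 2π = 2.244673 rad → L = 3.85·(4.318124 + 2.758783 + 2.244673) = 3.85·9.321580 = 35.888082 m
RSL: p² = d² − 2 + 2cos(α−β) − 2d(sin α + sin β) = 18.256493; p = √p² = 4.272762; φ = atan2(cos α + cos β, d − sin α − sin β) − atan2(2, p) = -0.601464 rad; t = (α − φ) mod 2π = 3.421364 rad, q = (β − φ) mod 2π = 5.494815 rad → L = 3.85·(3.421364 + 4.272762 + 5.494815) = 3.85·13.188941 = 50.777422 m
RLR: c = (6 − d² + 2cos(α−β) + 2d(sin α − sin β))/8 = -0.061927; p = 2π − arccos c = 4.650422 rad; φ = atan2(cos α − cos β, d − sin α + sin β) = -0.397634 rad; t = (α − φ + p/2) mod 2π = 5.542745 rad, q = (α − β − t + p) mod 2π = 3.317411 rad → L = 3.85·(5.542745 + 4.650422 + 3.317411) = 3.85·13.510579 = 52.015728 m
LRL: c = (6 − d² + 2cos(α−β) − 2d(sin α − sin β))/8 = -2.653249, |c| > 1 → infeasible
Shortest: RSR with L = 27.429032 m ≈ 27.4290 m

27.4290 m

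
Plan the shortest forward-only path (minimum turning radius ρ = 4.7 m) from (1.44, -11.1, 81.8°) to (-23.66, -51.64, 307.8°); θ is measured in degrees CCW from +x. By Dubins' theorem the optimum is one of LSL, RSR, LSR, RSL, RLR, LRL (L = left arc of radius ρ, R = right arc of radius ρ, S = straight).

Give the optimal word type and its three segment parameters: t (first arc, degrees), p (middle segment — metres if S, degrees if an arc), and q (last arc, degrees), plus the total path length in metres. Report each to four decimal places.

Let ψ = atan2(Δy, Δx) = atan2(-40.54, -25.10) = -121.7634° be the start→goal bearing.
Normalize: d = |goal − start| / ρ = 47.681250/4.7 = 10.144947, α = (θ_start − ψ) mod 360° = 203.5634° = 3.552851 rad, β = (θ_goal − ψ) mod 360° = 69.5634° = 1.214110 rad.
Common terms: sin α = -0.399763, cos α = -0.916618, sin β = 0.937059, cos β = 0.349171, cos(α−β) = -0.694658, d² = 102.919946. Work in radians in the unit-radius frame; every candidate has L = ρ·(t + p + q).
LSL: p² = 2 + d² − 2cos(α−β) + 2d(sin α − sin β) = 79.185284; p = √p² = 8.898611; φ = atan2(cos β − cos α, d + sin α − sin β) = 0.142730 rad; t = (φ − α) mod 2π = 2.873064 rad, q = (β − φ) mod 2π = 1.071380 rad → L = 4.7·(2.873064 + 8.898611 + 1.071380) = 4.7·12.843055 = 60.362361 m
RSR: p² = 2 + d² − 2cos(α−β) + 2d(sin β − sin α) = 133.433241; p = √p² = 11.551331; φ = atan2(cos α − cos β, d − sin α + sin β) = -0.109800 rad; t = (α − φ) mod 2π = 3.662651 rad, q = (φ − β) mod 2π = 4.959275 rad → L = 4.7·(3.662651 + 11.551331 + 4.959275) = 4.7·20.173257 = 94.814309 m
LSR: p² = d² − 2 + 2cos(α−β) + 2d(sin α + sin β) = 110.432304; p = √p² = 10.508678; φ = atan2(−cos α − cos β, d + sin α + sin β) − atan2(−2, p) = 0.241140 rad; t = (φ − α) mod 2π = 2.971475 rad, q = (φ − β) mod 2π = 5.310216 rad → L = 4.7·(2.971475 + 10.508678 + 5.310216) = 4.7·18.790368 = 88.314730 m
RSL: p² = d² − 2 + 2cos(α−β) − 2d(sin α + sin β) = 88.628954; p = √p² = 9.414295; φ = atan2(cos α + cos β, d − sin α − sin β) − atan2(2, p) = -0.268324 rad; t = (α − φ) mod 2π = 3.821175 rad, q = (β − φ) mod 2π = 1.482434 rad → L = 4.7·(3.821175 + 9.414295 + 1.482434) = 4.7·14.717905 = 69.174152 m
RLR: c = (6 − d² + 2cos(α−β) + 2d(sin α − sin β))/8 = -15.679155, |c| > 1 → infeasible
LRL: c = (6 − d² + 2cos(α−β) − 2d(sin α − sin β))/8 = -8.898161, |c| > 1 → infeasible
Shortest: LSL with L = 60.362361 m ≈ 60.3624 m
Convert LSL to answer units (arcs ×180/π): t = 2.873064·180/π = 164.6144°, p = ρ·p = 4.7·8.898611 = 41.8235 m, q = 1.071380·180/π = 61.3856°, L = 60.3624 m.

LSL: t = 164.6144°, p = 41.8235 m, q = 61.3856°, L = 60.3624 m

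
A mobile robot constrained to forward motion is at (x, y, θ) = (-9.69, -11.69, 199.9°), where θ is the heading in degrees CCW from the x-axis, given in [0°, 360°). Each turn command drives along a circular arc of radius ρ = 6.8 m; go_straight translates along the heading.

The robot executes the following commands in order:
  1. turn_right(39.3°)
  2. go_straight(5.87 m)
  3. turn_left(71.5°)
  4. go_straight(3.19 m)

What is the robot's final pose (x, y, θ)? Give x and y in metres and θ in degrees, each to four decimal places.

set_pose: (x, y, θ) = (-9.6900, -11.6900, 199.9000°), ρ = 6.8
turn_right(39.3°): centre at ρ to the right, rotate −39.3° → (-14.2633, -11.7100, 160.6000°)
go_straight(5.87): x += 5.87·cos θ, y += 5.87·sin θ → (-19.8000, -9.7602, 160.6000°)
turn_left(71.5°): centre at ρ to the left, rotate +71.5° → (-27.4245, -11.9969, 232.1000°)
go_straight(3.19): x += 3.19·cos θ, y += 3.19·sin θ → (-29.3840, -14.5141, 232.1000°)

(-29.3840, -14.5141, 232.1000°)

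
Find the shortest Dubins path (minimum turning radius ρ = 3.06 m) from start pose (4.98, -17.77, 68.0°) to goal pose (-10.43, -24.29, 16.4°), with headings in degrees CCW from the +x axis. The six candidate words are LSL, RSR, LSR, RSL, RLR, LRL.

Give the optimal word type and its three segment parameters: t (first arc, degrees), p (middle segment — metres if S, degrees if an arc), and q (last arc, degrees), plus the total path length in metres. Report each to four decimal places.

LSL: t = 131.3960°, p = 14.2453 m, q = 177.0040°, L = 30.7160 m

Let ψ = atan2(Δy, Δx) = atan2(-6.52, -15.41) = -157.0667° be the start→goal bearing.
Normalize: d = |goal − start| / ρ = 16.732558/3.06 = 5.468156, α = (θ_start − ψ) mod 360° = 225.0667° = 3.928155 rad, β = (θ_goal − ψ) mod 360° = 173.4667° = 3.027565 rad.
Common terms: sin α = -0.707929, cos α = -0.706283, sin β = 0.113781, cos β = -0.993506, cos(α−β) = 0.621148, d² = 29.900733. Work in radians in the unit-radius frame; every candidate has L = ρ·(t + p + q).
LSL: p² = 2 + d² − 2cos(α−β) + 2d(sin α − sin β) = 21.671958; p = √p² = 4.655315; φ = atan2(cos β − cos α, d + sin α − sin β) = -0.061737 rad; t = (φ − α) mod 2π = 2.293294 rad, q = (β − φ) mod 2π = 3.089302 rad → L = 3.06·(2.293294 + 4.655315 + 3.089302) = 3.06·10.037910 = 30.716006 m
RSR: p² = 2 + d² − 2cos(α−β) + 2d(sin β − sin α) = 39.644916; p = √p² = 6.296421; φ = atan2(cos α − cos β, d − sin α + sin β) = 0.045633 rad; t = (α − φ) mod 2π = 3.882522 rad, q = (φ − β) mod 2π = 3.301253 rad → L = 3.06·(3.882522 + 6.296421 + 3.301253) = 3.06·13.480196 = 41.249400 m
LSR: p² = d² − 2 + 2cos(α−β) + 2d(sin α + sin β) = 22.645235; p = √p² = 4.758701; φ = atan2(−cos α − cos β, d + sin α + sin β) − atan2(−2, p) = 0.733425 rad; t = (φ − α) mod 2π = 3.088456 rad, q = (φ − β) mod 2π = 3.989046 rad → L = 3.06·(3.088456 + 4.758701 + 3.989046) = 3.06·11.836203 = 36.218780 m
RSL: p² = d² − 2 + 2cos(α−β) − 2d(sin α + sin β) = 35.640821; p = √p² = 5.969993; φ = atan2(cos α + cos β, d − sin α − sin β) − atan2(2, p) = -0.596625 rad; t = (α − φ) mod 2π = 4.524780 rad, q = (β − φ) mod 2π = 3.624190 rad → L = 3.06·(4.524780 + 5.969993 + 3.624190) = 3.06·14.118963 = 43.204026 m
RLR: c = (6 − d² + 2cos(α−β) + 2d(sin α − sin β))/8 = -3.955615, |c| > 1 → infeasible
LRL: c = (6 − d² + 2cos(α−β) − 2d(sin α − sin β))/8 = -1.708995, |c| > 1 → infeasible
Shortest: LSL with L = 30.716006 m ≈ 30.7160 m
Convert LSL to answer units (arcs ×180/π): t = 2.293294·180/π = 131.3960°, p = ρ·p = 3.06·4.655315 = 14.2453 m, q = 3.089302·180/π = 177.0040°, L = 30.7160 m.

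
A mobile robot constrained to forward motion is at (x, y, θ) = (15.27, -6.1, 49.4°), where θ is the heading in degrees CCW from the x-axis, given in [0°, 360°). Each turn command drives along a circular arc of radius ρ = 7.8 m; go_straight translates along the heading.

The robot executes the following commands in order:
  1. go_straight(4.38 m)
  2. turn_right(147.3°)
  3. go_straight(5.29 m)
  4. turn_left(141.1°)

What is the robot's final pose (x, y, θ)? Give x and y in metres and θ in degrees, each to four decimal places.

set_pose: (x, y, θ) = (15.2700, -6.1000, 49.4000°), ρ = 7.8
go_straight(4.38): x += 4.38·cos θ, y += 4.38·sin θ → (18.1204, -2.7744, 49.4000°)
turn_right(147.3°): centre at ρ to the right, rotate −147.3° → (31.7687, -8.9225, -97.9000° ≡ 262.1000°)
go_straight(5.29): x += 5.29·cos θ, y += 5.29·sin θ → (31.0416, -14.1623, 262.1000°)
turn_left(141.1°): centre at ρ to the left, rotate +141.1° → (44.1070, -20.9203, 403.2000° ≡ 43.2000°)

(44.1070, -20.9203, 43.2000°)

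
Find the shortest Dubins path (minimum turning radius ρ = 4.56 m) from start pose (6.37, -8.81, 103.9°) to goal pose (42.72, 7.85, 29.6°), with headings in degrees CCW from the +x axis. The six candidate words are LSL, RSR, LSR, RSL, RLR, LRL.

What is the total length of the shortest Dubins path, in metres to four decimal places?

Let ψ = atan2(Δy, Δx) = atan2(16.66, 36.35) = 24.6230° be the start→goal bearing.
Normalize: d = |goal − start| / ρ = 39.985974/4.56 = 8.768854, α = (θ_start − ψ) mod 360° = 79.2770° = 1.383644 rad, β = (θ_goal − ψ) mod 360° = 4.9770° = 0.086865 rad.
Common terms: sin α = 0.982538, cos α = 0.186061, sin β = 0.086755, cos β = 0.996230, cos(α−β) = 0.270600, d² = 76.892799. Work in radians in the unit-radius frame; every candidate has L = ρ·(t + p + q).
LSL: p² = 2 + d² − 2cos(α−β) + 2d(sin α − sin β) = 94.061572; p = √p² = 9.698535; φ = atan2(cos β − cos α, d + sin α − sin β) = 0.083633 rad; t = (φ − α) mod 2π = 4.983174 rad, q = (β − φ) mod 2π = 0.003232 rad → L = 4.56·(4.983174 + 9.698535 + 0.003232) = 4.56·14.684940 = 66.963327 m
RSR: p² = 2 + d² − 2cos(α−β) + 2d(sin β − sin α) = 62.641623; p = √p² = 7.914646; φ = atan2(cos α − cos β, d − sin α + sin β) = -0.102543 rad; t = (α − φ) mod 2π = 1.486187 rad, q = (φ − β) mod 2π = 6.093778 rad → L = 4.56·(1.486187 + 7.914646 + 6.093778) = 4.56·15.494611 = 70.655426 m
LSR: p² = d² − 2 + 2cos(α−β) + 2d(sin α + sin β) = 94.186958; p = √p² = 9.704997; φ = atan2(−cos α − cos β, d + sin α + sin β) − atan2(−2, p) = 0.083634 rad; t = (φ − α) mod 2π = 4.983175 rad, q = (φ − β) mod 2π = 6.279954 rad → L = 4.56·(4.983175 + 9.704997 + 6.279954) = 4.56·20.968126 = 95.614652 m
RSL: p² = d² − 2 + 2cos(α−β) − 2d(sin α + sin β) = 56.681041; p = √p² = 7.528681; φ = atan2(cos α + cos β, d − sin α − sin β) − atan2(2, p) = -0.107291 rad; t = (α − φ) mod 2π = 1.490935 rad, q = (β − φ) mod 2π = 0.194155 rad → L = 4.56·(1.490935 + 7.528681 + 0.194155) = 4.56·9.213772 = 42.014799 m
RLR: c = (6 − d² + 2cos(α−β) + 2d(sin α − sin β))/8 = -6.830203, |c| > 1 → infeasible
LRL: c = (6 − d² + 2cos(α−β) − 2d(sin α − sin β))/8 = -10.757697, |c| > 1 → infeasible
Shortest: RSL with L = 42.014799 m ≈ 42.0148 m

42.0148 m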